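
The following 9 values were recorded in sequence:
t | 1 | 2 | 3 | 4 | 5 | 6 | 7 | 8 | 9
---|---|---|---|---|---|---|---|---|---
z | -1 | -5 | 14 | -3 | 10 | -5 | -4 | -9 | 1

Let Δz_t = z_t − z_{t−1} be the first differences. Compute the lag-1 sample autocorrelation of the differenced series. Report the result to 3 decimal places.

-0.746

First differences Δz: -4, 19, -17, 13, -15, 1, -5, 10
Mean of differences = 0.2500
Numerator Σ(Δz_t−Δz̄)(Δz_{t+1}−Δz̄) = -884.0625
Denominator Σ(Δz_t−Δz̄)² = 1185.5000
r_1(Δz) = -884.0625 / 1185.5000 = -0.746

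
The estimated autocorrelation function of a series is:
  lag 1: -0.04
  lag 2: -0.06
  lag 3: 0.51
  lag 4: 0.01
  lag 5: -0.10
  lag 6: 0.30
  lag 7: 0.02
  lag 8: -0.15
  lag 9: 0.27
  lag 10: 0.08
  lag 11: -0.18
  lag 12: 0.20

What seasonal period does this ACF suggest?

The largest autocorrelation is r_3 = 0.51, with weaker echoes at lags 6 (0.30), 9 (0.27) and 12 (0.20); the remaining lags stay at or below 0.08.
The dominant spike at lag 3 indicates a seasonal period of 3.

3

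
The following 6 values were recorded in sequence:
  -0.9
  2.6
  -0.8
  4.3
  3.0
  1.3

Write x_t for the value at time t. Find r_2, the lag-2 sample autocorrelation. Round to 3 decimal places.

0.203

Mean x̄ = (-0.9 + 2.6 − 0.8 + 4.3 + 3.0 + 1.3)/6 = 1.5833
Deviations from mean: -2.4833, 1.0167, -2.3833, 2.7167, 1.4167, -0.2833
Numerator Σ_{t=1}^{4}(x_t−x̄)(x_{t+2}−x̄) = 4.5344
Denominator Σ(x_t−x̄)² = 22.3483
r_2 = 4.5344 / 22.3483 = 0.203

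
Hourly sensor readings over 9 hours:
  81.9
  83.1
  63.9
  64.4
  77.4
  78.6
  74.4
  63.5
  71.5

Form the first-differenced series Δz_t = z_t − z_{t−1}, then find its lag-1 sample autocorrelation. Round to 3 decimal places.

-0.116

First differences Δz: 1.2, -19.2, 0.5, 13.0, 1.2, -4.2, -10.9, 8.0
Mean of differences = -1.3000
Numerator Σ(Δz_t−Δz̄)(Δz_{t+1}−Δz̄) = -84.1700
Denominator Σ(Δz_t−Δz̄)² = 727.7000
r_1(Δz) = -84.1700 / 727.7000 = -0.116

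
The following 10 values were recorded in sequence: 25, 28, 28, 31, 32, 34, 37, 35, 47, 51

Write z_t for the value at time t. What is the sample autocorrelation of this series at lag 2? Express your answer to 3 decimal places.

0.220

Mean z̄ = (25 + 28 + 28 + 31 + 32 + 34 + 37 + 35 + 47 + 51)/10 = 34.8000
Numerator Σ_{t=1}^{8}(z_t−z̄)(z_{t+2}−z̄) = 138.3200
Denominator Σ(z_t−z̄)² = 627.6000
r_2 = 138.3200 / 627.6000 = 0.220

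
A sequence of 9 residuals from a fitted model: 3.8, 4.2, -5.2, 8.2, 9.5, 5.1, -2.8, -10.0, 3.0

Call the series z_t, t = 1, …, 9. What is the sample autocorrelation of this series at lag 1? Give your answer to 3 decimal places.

0.129

Mean z̄ = (3.8 + 4.2 − 5.2 + 8.2 + 9.5 + 5.1 − 2.8 − 10.0 + 3.0)/9 = 1.7556
Numerator Σ_{t=1}^{8}(z_t−z̄)(z_{t+1}−z̄) = 42.6680
Denominator Σ(z_t−z̄)² = 331.7222
r_1 = 42.6680 / 331.7222 = 0.129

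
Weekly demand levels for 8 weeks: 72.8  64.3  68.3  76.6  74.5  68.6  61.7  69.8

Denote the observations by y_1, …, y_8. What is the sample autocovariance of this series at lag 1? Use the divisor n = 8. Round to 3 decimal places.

2.057

Mean ȳ = (72.8 + 64.3 + 68.3 + 76.6 + 74.5 + 68.6 + 61.7 + 69.8)/8 = 69.5750
Deviations: 3.2250, -5.2750, -1.2750, 7.0250, 4.9250, -0.9750, -7.8750, 0.2250
Σ_{t=1}^{7}(y_t−ȳ)(y_{t+1}−ȳ) = 16.4594
γ_1 = 16.4594 / 8 = 2.057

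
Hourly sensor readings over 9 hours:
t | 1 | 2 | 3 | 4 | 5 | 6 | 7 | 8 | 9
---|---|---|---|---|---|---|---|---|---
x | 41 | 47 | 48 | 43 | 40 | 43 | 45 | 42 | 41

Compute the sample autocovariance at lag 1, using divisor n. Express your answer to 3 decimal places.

Mean x̄ = (41 + 47 + 48 + 43 + 40 + 43 + 45 + 42 + 41)/9 = 43.3333
Σ_{t=1}^{8}(x_t−x̄)(x_{t+1}−x̄) = 9.5556
γ_1 = 9.5556 / 9 = 1.062

1.062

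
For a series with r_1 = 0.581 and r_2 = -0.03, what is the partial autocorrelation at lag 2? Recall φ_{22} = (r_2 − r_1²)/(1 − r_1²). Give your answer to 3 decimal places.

-0.555

φ_{22} = (r_2 − r_1²) / (1 − r_1²)
r_1² = (0.581)² = 0.337561
Numerator = -0.03 − 0.3376 = -0.3676; denominator = 1 − 0.3376 = 0.6624
φ_{22} = -0.3676 / 0.6624 = -0.555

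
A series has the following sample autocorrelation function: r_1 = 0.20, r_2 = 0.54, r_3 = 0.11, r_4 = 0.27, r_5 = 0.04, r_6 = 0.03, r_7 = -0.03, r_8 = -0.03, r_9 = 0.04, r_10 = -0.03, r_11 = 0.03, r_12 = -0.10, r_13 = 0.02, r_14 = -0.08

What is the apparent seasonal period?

The largest autocorrelation is r_2 = 0.54, with a weaker echo at lag 4 (0.27); the remaining lags stay at or below 0.20.
The dominant spike at lag 2 indicates a seasonal period of 2.

2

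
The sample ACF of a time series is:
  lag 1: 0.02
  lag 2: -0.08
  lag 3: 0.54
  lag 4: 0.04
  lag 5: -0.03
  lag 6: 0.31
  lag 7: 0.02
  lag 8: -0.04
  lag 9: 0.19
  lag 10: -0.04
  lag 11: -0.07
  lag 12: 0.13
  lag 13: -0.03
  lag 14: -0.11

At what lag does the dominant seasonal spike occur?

3

The largest autocorrelation is r_3 = 0.54, with weaker echoes at lags 6 (0.31) and 9 (0.19); the remaining lags stay at or below 0.13.
The dominant spike at lag 3 indicates a seasonal period of 3.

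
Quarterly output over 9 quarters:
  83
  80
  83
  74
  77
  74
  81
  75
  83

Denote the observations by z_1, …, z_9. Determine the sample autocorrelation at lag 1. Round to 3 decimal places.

-0.220

Mean z̄ = (83 + 80 + 83 + 74 + 77 + 74 + 81 + 75 + 83)/9 = 78.8889
Numerator Σ_{t=1}^{8}(z_t−z̄)(z_{t+1}−z̄) = -27.0123
Denominator Σ(z_t−z̄)² = 122.8889
r_1 = -27.0123 / 122.8889 = -0.220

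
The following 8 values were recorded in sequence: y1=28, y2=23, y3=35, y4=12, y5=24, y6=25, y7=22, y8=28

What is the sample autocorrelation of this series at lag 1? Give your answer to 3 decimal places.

Mean ȳ = (28 + 23 + 35 + 12 + 24 + 25 + 22 + 28)/8 = 24.6250
Deviations from mean: 3.3750, -1.6250, 10.3750, -12.6250, -0.6250, 0.3750, -2.6250, 3.3750
Σ(y_t−ȳ)(y_{t+1}−ȳ) = (-5.4844) + (-16.8594) + (-130.9844) + (7.8906) + (-0.2344) + (-0.9844) + (-8.8594) = -155.5156
Denominator Σ(y_t−ȳ)² = 299.8750
r_1 = -155.5156 / 299.8750 = -0.519

-0.519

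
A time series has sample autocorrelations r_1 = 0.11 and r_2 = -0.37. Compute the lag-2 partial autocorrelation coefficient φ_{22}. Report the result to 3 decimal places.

φ_{22} = (r_2 − r_1²) / (1 − r_1²)
r_1² = (0.11)² = 0.0121
Numerator = -0.37 − 0.0121 = -0.3821; denominator = 1 − 0.0121 = 0.9879
φ_{22} = -0.3821 / 0.9879 = -0.387

-0.387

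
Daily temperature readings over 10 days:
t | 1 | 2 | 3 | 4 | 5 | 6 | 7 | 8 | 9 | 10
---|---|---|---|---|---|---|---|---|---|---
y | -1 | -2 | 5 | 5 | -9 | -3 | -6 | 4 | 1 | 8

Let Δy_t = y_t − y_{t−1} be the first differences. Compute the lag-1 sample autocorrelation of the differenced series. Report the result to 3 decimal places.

First differences Δy: -1, 7, 0, -14, 6, -3, 10, -3, 7
Mean of differences = 1.0000
Numerator Σ(Δy_t−Δȳ)(Δy_{t+1}−Δȳ) = -194.0000
Denominator Σ(Δy_t−Δȳ)² = 440.0000
r_1(Δy) = -194.0000 / 440.0000 = -0.441

-0.441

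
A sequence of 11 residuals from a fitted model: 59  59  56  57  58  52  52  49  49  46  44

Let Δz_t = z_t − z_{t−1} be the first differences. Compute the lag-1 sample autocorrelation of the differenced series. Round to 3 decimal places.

First differences Δz: 0, -3, 1, 1, -6, 0, -3, 0, -3, -2
Mean of differences = -1.5000
Numerator Σ(Δz_t−Δz̄)(Δz_{t+1}−Δz̄) = -23.7500
Denominator Σ(Δz_t−Δz̄)² = 46.5000
r_1(Δz) = -23.7500 / 46.5000 = -0.511

-0.511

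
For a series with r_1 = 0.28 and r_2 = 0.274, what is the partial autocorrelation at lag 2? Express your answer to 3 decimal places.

0.212

φ_{22} = (r_2 − r_1²) / (1 − r_1²)
r_1² = (0.28)² = 0.0784
Numerator = 0.274 − 0.0784 = 0.1956; denominator = 1 − 0.0784 = 0.9216
φ_{22} = 0.1956 / 0.9216 = 0.212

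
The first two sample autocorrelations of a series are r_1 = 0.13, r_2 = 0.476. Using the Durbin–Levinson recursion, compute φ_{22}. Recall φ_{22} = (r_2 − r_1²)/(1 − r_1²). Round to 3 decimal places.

φ_{22} = (r_2 − r_1²) / (1 − r_1²)
r_1² = (0.13)² = 0.0169
Numerator = 0.476 − 0.0169 = 0.4591; denominator = 1 − 0.0169 = 0.9831
φ_{22} = 0.4591 / 0.9831 = 0.467

0.467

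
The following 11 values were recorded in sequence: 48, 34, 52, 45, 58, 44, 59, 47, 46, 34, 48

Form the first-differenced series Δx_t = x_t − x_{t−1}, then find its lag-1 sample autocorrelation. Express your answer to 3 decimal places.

First differences Δx: -14, 18, -7, 13, -14, 15, -12, -1, -12, 14
Mean of differences = 0.0000
Numerator Σ(Δx_t−Δx̄)(Δx_{t+1}−Δx̄) = -1185.0000
Denominator Σ(Δx_t−Δx̄)² = 1644.0000
r_1(Δx) = -1185.0000 / 1644.0000 = -0.721

-0.721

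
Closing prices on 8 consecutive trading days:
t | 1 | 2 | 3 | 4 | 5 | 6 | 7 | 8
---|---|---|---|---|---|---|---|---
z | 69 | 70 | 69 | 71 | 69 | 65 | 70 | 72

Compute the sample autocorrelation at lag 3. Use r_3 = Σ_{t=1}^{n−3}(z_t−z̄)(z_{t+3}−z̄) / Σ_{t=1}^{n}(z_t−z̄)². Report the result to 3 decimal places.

Mean z̄ = (69 + 70 + 69 + 71 + 69 + 65 + 70 + 72)/8 = 69.3750
Deviations from mean: -0.3750, 0.6250, -0.3750, 1.6250, -0.3750, -4.3750, 0.6250, 2.6250
Numerator Σ_{t=1}^{5}(z_t−z̄)(z_{t+3}−z̄) = 0.8281
Denominator Σ(z_t−z̄)² = 29.8750
r_3 = 0.8281 / 29.8750 = 0.028

0.028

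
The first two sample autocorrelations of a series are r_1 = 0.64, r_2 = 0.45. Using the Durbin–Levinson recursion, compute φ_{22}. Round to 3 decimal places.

φ_{22} = (r_2 − r_1²) / (1 − r_1²)
r_1² = (0.64)² = 0.4096
Numerator = 0.45 − 0.4096 = 0.0404; denominator = 1 − 0.4096 = 0.5904
φ_{22} = 0.0404 / 0.5904 = 0.068

0.068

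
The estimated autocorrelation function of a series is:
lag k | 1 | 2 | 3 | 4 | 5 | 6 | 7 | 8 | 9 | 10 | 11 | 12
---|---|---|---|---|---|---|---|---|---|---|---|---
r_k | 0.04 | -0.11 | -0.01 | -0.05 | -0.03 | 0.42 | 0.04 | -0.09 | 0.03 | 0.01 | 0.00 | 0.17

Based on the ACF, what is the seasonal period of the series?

6

The largest autocorrelation is r_6 = 0.42, with a weaker echo at lag 12 (0.17); the remaining lags stay at or below 0.04.
The dominant spike at lag 6 indicates a seasonal period of 6.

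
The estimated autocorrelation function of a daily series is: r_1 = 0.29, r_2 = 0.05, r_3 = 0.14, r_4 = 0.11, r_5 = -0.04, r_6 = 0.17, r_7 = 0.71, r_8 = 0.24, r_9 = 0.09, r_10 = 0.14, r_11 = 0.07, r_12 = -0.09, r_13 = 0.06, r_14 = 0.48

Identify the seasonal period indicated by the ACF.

The largest autocorrelation is r_7 = 0.71, with a weaker echo at lag 14 (0.48); the remaining lags stay at or below 0.29. The elevated value at lag 1 (0.29), dropping to 0.05 at lag 2, reflects decaying short-term dependence rather than seasonality.
The dominant spike at lag 7 indicates a seasonal period of 7.

7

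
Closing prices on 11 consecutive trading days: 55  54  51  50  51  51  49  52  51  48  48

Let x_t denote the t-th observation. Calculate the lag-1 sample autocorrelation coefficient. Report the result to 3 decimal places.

Mean x̄ = (55 + 54 + 51 + 50 + 51 + 51 + 49 + 52 + 51 + 48 + 48)/11 = 50.9091
Numerator Σ_{t=1}^{10}(x_t−x̄)(x_{t+1}−x̄) = 18.8099
Denominator Σ(x_t−x̄)² = 48.9091
r_1 = 18.8099 / 48.9091 = 0.385

0.385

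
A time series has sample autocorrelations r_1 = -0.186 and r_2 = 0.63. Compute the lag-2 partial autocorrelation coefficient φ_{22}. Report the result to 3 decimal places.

φ_{22} = (r_2 − r_1²) / (1 − r_1²)
r_1² = (-0.186)² = 0.034596
Numerator = 0.63 − 0.0346 = 0.5954; denominator = 1 − 0.0346 = 0.9654
φ_{22} = 0.5954 / 0.9654 = 0.617

0.617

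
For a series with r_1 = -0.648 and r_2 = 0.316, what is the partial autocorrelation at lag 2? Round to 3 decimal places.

φ_{22} = (r_2 − r_1²) / (1 − r_1²)
r_1² = (-0.648)² = 0.419904
Numerator = 0.316 − 0.4199 = -0.1039; denominator = 1 − 0.4199 = 0.5801
φ_{22} = -0.1039 / 0.5801 = -0.179

-0.179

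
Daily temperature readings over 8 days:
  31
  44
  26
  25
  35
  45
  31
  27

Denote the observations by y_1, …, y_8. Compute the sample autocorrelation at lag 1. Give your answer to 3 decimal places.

-0.110

Mean ȳ = (31 + 44 + 26 + 25 + 35 + 45 + 31 + 27)/8 = 33.0000
Deviations from mean: -2.0000, 11.0000, -7.0000, -8.0000, 2.0000, 12.0000, -2.0000, -6.0000
Numerator Σ_{t=1}^{7}(y_t−ȳ)(y_{t+1}−ȳ) = -47.0000
Denominator Σ(y_t−ȳ)² = 426.0000
r_1 = -47.0000 / 426.0000 = -0.110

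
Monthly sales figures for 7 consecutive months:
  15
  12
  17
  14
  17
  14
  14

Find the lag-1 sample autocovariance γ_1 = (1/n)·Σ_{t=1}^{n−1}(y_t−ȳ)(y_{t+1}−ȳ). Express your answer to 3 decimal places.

-1.624

Mean ȳ = (15 + 12 + 17 + 14 + 17 + 14 + 14)/7 = 14.7143
Deviations: 0.2857, -2.7143, 2.2857, -0.7143, 2.2857, -0.7143, -0.7143
Σ_{t=1}^{6}(y_t−ȳ)(y_{t+1}−ȳ) = -11.3673
γ_1 = -11.3673 / 7 = -1.624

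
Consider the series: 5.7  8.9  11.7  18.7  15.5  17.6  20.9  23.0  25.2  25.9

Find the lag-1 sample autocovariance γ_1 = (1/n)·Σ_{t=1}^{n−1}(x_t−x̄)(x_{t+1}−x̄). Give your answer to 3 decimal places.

Mean x̄ = (5.7 + 8.9 + 11.7 + 18.7 + 15.5 + 17.6 + 20.9 + 23.0 + 25.2 + 25.9)/10 = 17.3100
Σ_{t=1}^{9}(x_t−x̄)(x_{t+1}−x̄) = 268.1189
γ_1 = 268.1189 / 10 = 26.812

26.812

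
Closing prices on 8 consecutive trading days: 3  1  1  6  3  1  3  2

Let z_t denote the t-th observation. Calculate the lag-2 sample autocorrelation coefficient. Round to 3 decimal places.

-0.550

Mean z̄ = (3 + 1 + 1 + 6 + 3 + 1 + 3 + 2)/8 = 2.5000
Deviations from mean: 0.5000, -1.5000, -1.5000, 3.5000, 0.5000, -1.5000, 0.5000, -0.5000
Σ(z_t−z̄)(z_{t+2}−z̄) = (-0.7500) + (-5.2500) + (-0.7500) + (-5.2500) + (0.2500) + (0.7500) = -11.0000
Denominator Σ(z_t−z̄)² = 20.0000
r_2 = -11.0000 / 20.0000 = -0.550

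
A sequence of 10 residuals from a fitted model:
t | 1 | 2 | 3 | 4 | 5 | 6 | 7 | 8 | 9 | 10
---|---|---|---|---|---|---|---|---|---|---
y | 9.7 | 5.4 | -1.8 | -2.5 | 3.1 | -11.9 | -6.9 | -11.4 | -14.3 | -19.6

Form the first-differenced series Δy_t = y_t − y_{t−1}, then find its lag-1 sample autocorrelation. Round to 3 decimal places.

First differences Δy: -4.3, -7.2, -0.7, 5.6, -15.0, 5.0, -4.5, -2.9, -5.3
Mean of differences = -3.2556
Numerator Σ(Δy_t−Δȳ)(Δy_{t+1}−Δȳ) = -195.7331
Denominator Σ(Δy_t−Δȳ)² = 313.5422
r_1(Δy) = -195.7331 / 313.5422 = -0.624

-0.624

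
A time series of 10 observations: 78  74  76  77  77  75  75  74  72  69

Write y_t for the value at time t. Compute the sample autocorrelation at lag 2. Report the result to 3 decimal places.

Mean ȳ = (78 + 74 + 76 + 77 + 77 + 75 + 75 + 74 + 72 + 69)/10 = 74.7000
Numerator Σ_{t=1}^{8}(y_t−ȳ)(y_{t+2}−ȳ) = 10.0200
Denominator Σ(y_t−ȳ)² = 64.1000
r_2 = 10.0200 / 64.1000 = 0.156

0.156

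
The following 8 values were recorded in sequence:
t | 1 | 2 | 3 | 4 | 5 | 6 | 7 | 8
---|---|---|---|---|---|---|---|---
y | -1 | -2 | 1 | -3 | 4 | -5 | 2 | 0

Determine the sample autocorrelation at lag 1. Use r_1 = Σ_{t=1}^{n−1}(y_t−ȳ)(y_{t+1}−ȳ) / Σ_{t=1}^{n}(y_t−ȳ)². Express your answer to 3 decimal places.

-0.806

Mean ȳ = (-1 − 2 + 1 − 3 + 4 − 5 + 2 + 0)/8 = -0.5000
Numerator Σ_{t=1}^{7}(y_t−ȳ)(y_{t+1}−ȳ) = -46.7500
Denominator Σ(y_t−ȳ)² = 58.0000
r_1 = -46.7500 / 58.0000 = -0.806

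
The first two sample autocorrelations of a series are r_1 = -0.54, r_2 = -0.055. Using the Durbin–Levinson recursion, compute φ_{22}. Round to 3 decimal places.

-0.489

φ_{22} = (r_2 − r_1²) / (1 − r_1²)
r_1² = (-0.54)² = 0.2916
Numerator = -0.055 − 0.2916 = -0.3466; denominator = 1 − 0.2916 = 0.7084
φ_{22} = -0.3466 / 0.7084 = -0.489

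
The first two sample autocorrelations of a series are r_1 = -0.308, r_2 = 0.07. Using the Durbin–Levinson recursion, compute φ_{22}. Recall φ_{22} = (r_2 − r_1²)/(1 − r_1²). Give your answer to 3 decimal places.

-0.027

φ_{22} = (r_2 − r_1²) / (1 − r_1²)
r_1² = (-0.308)² = 0.094864
Numerator = 0.07 − 0.0949 = -0.0249; denominator = 1 − 0.0949 = 0.9051
φ_{22} = -0.0249 / 0.9051 = -0.027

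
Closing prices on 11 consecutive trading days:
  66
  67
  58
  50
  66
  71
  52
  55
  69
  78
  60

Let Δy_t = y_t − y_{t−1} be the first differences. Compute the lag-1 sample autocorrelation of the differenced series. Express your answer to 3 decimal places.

First differences Δy: 1, -9, -8, 16, 5, -19, 3, 14, 9, -18
Mean of differences = -0.6000
Numerator Σ(Δy_t−Δȳ)(Δy_{t+1}−Δȳ) = -124.7600
Denominator Σ(Δy_t−Δȳ)² = 1394.4000
r_1(Δy) = -124.7600 / 1394.4000 = -0.089

-0.089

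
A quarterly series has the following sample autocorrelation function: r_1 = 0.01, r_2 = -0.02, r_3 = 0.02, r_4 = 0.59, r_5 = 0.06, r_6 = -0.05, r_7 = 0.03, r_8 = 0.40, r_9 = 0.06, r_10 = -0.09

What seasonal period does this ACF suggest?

The largest autocorrelation is r_4 = 0.59, with a weaker echo at lag 8 (0.40); the remaining lags stay at or below 0.06.
The dominant spike at lag 4 indicates a seasonal period of 4.

4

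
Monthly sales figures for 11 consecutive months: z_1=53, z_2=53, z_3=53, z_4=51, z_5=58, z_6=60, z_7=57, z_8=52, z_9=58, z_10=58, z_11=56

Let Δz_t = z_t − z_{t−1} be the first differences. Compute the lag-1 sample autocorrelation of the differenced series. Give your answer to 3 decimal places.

-0.174

First differences Δz: 0, 0, -2, 7, 2, -3, -5, 6, 0, -2
Mean of differences = 0.3000
Numerator Σ(Δz_t−Δz̄)(Δz_{t+1}−Δz̄) = -22.5900
Denominator Σ(Δz_t−Δz̄)² = 130.1000
r_1(Δz) = -22.5900 / 130.1000 = -0.174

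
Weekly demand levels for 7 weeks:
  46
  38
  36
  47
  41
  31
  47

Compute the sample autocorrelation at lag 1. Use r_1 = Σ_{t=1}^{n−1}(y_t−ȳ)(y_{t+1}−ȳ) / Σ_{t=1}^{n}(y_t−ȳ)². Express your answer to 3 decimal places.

-0.397

Mean ȳ = (46 + 38 + 36 + 47 + 41 + 31 + 47)/7 = 40.8571
Numerator Σ_{t=1}^{6}(y_t−ȳ)(y_{t+1}−ȳ) = -91.7347
Denominator Σ(y_t−ȳ)² = 230.8571
r_1 = -91.7347 / 230.8571 = -0.397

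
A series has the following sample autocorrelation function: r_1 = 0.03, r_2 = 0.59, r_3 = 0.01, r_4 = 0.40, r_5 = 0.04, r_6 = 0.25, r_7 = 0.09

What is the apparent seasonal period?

2

The largest autocorrelation is r_2 = 0.59, with weaker echoes at lags 4 (0.40) and 6 (0.25); the remaining lags stay at or below 0.09.
The dominant spike at lag 2 indicates a seasonal period of 2.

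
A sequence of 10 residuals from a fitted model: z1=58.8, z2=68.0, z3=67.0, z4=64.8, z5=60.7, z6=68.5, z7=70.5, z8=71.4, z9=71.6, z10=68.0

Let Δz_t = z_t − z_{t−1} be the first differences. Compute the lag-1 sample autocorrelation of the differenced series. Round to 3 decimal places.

-0.101

First differences Δz: 9.2, -1.0, -2.2, -4.1, 7.8, 2.0, 0.9, 0.2, -3.6
Mean of differences = 1.0222
Numerator Σ(Δz_t−Δz̄)(Δz_{t+1}−Δz̄) = -17.8249
Denominator Σ(Δz_t−Δz̄)² = 176.5356
r_1(Δz) = -17.8249 / 176.5356 = -0.101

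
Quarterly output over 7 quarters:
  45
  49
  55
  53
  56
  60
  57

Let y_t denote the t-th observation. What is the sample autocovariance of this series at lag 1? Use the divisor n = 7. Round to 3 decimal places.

9.729

Mean ȳ = (45 + 49 + 55 + 53 + 56 + 60 + 57)/7 = 53.5714
Σ_{t=1}^{6}(y_t−ȳ)(y_{t+1}−ȳ) = 68.1020
γ_1 = 68.1020 / 7 = 9.729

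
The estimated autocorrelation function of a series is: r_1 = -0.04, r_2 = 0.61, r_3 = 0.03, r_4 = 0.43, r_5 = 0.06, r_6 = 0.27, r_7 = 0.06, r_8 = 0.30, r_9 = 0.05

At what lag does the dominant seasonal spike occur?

The largest autocorrelation is r_2 = 0.61, with weaker echoes at lags 4 (0.43), 6 (0.27) and 8 (0.30); the remaining lags stay at or below 0.06.
The dominant spike at lag 2 indicates a seasonal period of 2.

2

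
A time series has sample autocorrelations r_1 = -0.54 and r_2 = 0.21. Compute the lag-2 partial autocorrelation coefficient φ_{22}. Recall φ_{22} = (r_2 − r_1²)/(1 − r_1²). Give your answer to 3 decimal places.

-0.115

φ_{22} = (r_2 − r_1²) / (1 − r_1²)
r_1² = (-0.54)² = 0.2916
Numerator = 0.21 − 0.2916 = -0.0816; denominator = 1 − 0.2916 = 0.7084
φ_{22} = -0.0816 / 0.7084 = -0.115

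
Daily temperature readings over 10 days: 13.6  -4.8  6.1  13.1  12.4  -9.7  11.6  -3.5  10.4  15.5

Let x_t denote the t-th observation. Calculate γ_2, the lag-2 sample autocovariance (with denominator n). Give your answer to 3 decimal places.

Mean x̄ = (13.6 − 4.8 + 6.1 + 13.1 + 12.4 − 9.7 + 11.6 − 3.5 + 10.4 + 15.5)/10 = 6.4700
Σ_{t=1}^{8}(x_t−x̄)(x_{t+2}−x̄) = -64.9918
γ_2 = -64.9918 / 10 = -6.499

-6.499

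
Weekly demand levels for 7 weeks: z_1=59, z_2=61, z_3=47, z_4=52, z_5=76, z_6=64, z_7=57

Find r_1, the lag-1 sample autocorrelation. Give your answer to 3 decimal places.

Mean z̄ = (59 + 61 + 47 + 52 + 76 + 64 + 57)/7 = 59.4286
Deviations from mean: -0.4286, 1.5714, -12.4286, -7.4286, 16.5714, 4.5714, -2.4286
Σ(z_t−z̄)(z_{t+1}−z̄) = (-0.6735) + (-19.5306) + (92.3265) + (-123.1020) + (75.7551) + (-11.1020) = 13.6735
Denominator Σ(z_t−z̄)² = 513.7143
r_1 = 13.6735 / 513.7143 = 0.027

0.027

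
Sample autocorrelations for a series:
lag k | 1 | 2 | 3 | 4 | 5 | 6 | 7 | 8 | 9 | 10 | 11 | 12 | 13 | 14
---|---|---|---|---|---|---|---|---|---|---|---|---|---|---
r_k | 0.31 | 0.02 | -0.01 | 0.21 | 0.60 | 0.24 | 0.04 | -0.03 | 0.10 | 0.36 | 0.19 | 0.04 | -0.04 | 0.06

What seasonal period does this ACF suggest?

The largest autocorrelation is r_5 = 0.60, with a weaker echo at lag 10 (0.36); the remaining lags stay at or below 0.31. The elevated value at lag 1 (0.31), dropping to 0.02 at lag 2, reflects decaying short-term dependence rather than seasonality.
The dominant spike at lag 5 indicates a seasonal period of 5.

5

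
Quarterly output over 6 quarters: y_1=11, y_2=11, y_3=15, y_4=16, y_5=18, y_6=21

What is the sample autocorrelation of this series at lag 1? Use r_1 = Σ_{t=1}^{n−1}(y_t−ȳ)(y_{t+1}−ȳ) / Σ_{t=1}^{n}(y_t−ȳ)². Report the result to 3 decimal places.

0.477

Mean ȳ = (11 + 11 + 15 + 16 + 18 + 21)/6 = 15.3333
Σ(y_t−ȳ)(y_{t+1}−ȳ) = (18.7778) + (1.4444) + (-0.2222) + (1.7778) + (15.1111) = 36.8889
Denominator Σ(y_t−ȳ)² = 77.3333
r_1 = 36.8889 / 77.3333 = 0.477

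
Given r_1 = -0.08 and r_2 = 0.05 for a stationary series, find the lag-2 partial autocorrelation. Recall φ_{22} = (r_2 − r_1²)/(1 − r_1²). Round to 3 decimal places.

φ_{22} = (r_2 − r_1²) / (1 − r_1²)
r_1² = (-0.08)² = 0.0064
Numerator = 0.05 − 0.0064 = 0.0436; denominator = 1 − 0.0064 = 0.9936
φ_{22} = 0.0436 / 0.9936 = 0.044

0.044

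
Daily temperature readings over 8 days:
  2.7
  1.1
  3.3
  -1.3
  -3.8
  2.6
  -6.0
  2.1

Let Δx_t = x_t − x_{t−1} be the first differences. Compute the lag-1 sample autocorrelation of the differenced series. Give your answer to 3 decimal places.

First differences Δx: -1.6, 2.2, -4.6, -2.5, 6.4, -8.6, 8.1
Mean of differences = -0.0857
Numerator Σ(Δx_t−Δx̄)(Δx_{t+1}−Δx̄) = -143.4559
Denominator Σ(Δx_t−Δx̄)² = 215.2886
r_1(Δx) = -143.4559 / 215.2886 = -0.666

-0.666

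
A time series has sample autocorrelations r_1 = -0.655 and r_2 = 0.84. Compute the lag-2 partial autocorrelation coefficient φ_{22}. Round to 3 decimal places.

φ_{22} = (r_2 − r_1²) / (1 − r_1²)
r_1² = (-0.655)² = 0.429025
Numerator = 0.84 − 0.4290 = 0.4110; denominator = 1 − 0.4290 = 0.5710
φ_{22} = 0.4110 / 0.5710 = 0.720

0.720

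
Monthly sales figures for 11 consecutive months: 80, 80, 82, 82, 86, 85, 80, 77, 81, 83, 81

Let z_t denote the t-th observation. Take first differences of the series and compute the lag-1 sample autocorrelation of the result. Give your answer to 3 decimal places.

0.097

First differences Δz: 0, 2, 0, 4, -1, -5, -3, 4, 2, -2
Mean of differences = 0.1000
Numerator Σ(Δz_t−Δz̄)(Δz_{t+1}−Δz̄) = 7.6900
Denominator Σ(Δz_t−Δz̄)² = 78.9000
r_1(Δz) = 7.6900 / 78.9000 = 0.097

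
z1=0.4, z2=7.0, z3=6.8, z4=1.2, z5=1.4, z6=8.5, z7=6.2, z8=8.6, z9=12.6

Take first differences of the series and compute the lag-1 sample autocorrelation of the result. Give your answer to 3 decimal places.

First differences Δz: 6.6, -0.2, -5.6, 0.2, 7.1, -2.3, 2.4, 4.0
Mean of differences = 1.5250
Numerator Σ(Δz_t−Δz̄)(Δz_{t+1}−Δz̄) = -16.9156
Denominator Σ(Δz_t−Δz̄)² = 133.8550
r_1(Δz) = -16.9156 / 133.8550 = -0.126

-0.126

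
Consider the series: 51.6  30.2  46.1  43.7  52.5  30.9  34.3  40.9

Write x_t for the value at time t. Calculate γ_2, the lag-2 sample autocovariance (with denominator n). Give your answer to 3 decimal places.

Mean x̄ = (51.6 + 30.2 + 46.1 + 43.7 + 52.5 + 30.9 + 34.3 + 40.9)/8 = 41.2750
Deviations: 10.3250, -11.0750, 4.8250, 2.4250, 11.2250, -10.3750, -6.9750, -0.3750
Σ_{t=1}^{6}(x_t−x̄)(x_{t+2}−x̄) = -22.4413
γ_2 = -22.4413 / 8 = -2.805

-2.805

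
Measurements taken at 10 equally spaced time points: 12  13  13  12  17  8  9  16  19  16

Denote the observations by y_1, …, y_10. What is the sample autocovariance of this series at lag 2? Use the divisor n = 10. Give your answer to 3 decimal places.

Mean ȳ = (12 + 13 + 13 + 12 + 17 + 8 + 9 + 16 + 19 + 16)/10 = 13.5000
Σ_{t=1}^{8}(y_t−ȳ)(y_{t+2}−ȳ) = -40.0000
γ_2 = -40.0000 / 10 = -4.000

-4.000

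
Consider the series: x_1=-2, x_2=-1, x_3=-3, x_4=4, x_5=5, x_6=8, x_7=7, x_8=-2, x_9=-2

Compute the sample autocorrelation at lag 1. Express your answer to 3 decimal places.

0.445

Mean x̄ = (-2 − 1 − 3 + 4 + 5 + 8 + 7 − 2 − 2)/9 = 1.5556
Numerator Σ_{t=1}^{8}(x_t−x̄)(x_{t+1}−x̄) = 68.5802
Denominator Σ(x_t−x̄)² = 154.2222
r_1 = 68.5802 / 154.2222 = 0.445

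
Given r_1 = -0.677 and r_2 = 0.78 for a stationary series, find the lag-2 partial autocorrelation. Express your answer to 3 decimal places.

0.594

φ_{22} = (r_2 − r_1²) / (1 − r_1²)
r_1² = (-0.677)² = 0.458329
Numerator = 0.78 − 0.4583 = 0.3217; denominator = 1 − 0.4583 = 0.5417
φ_{22} = 0.3217 / 0.5417 = 0.594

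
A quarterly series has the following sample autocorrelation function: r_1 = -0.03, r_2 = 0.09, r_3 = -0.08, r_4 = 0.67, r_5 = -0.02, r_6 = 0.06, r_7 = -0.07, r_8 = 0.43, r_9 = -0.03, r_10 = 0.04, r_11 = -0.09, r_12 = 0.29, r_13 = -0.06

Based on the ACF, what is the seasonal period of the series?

4

The largest autocorrelation is r_4 = 0.67, with weaker echoes at lags 8 (0.43) and 12 (0.29); the remaining lags stay at or below 0.09.
The dominant spike at lag 4 indicates a seasonal period of 4.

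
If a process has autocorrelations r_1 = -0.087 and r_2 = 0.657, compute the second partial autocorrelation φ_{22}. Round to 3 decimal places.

φ_{22} = (r_2 − r_1²) / (1 − r_1²)
r_1² = (-0.087)² = 0.007569
Numerator = 0.657 − 0.0076 = 0.6494; denominator = 1 − 0.0076 = 0.9924
φ_{22} = 0.6494 / 0.9924 = 0.654

0.654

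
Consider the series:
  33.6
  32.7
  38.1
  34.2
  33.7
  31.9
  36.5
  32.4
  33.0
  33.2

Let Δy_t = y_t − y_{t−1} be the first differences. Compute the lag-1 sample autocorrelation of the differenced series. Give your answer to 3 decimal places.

First differences Δy: -0.9, 5.4, -3.9, -0.5, -1.8, 4.6, -4.1, 0.6, 0.2
Mean of differences = -0.0444
Numerator Σ(Δy_t−Δȳ)(Δy_{t+1}−Δȳ) = -52.5386
Denominator Σ(Δy_t−Δȳ)² = 87.0222
r_1(Δy) = -52.5386 / 87.0222 = -0.604

-0.604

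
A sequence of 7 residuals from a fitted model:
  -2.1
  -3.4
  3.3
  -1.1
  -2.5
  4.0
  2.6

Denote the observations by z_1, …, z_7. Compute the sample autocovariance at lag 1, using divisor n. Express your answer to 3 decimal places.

Mean z̄ = (-2.1 − 3.4 + 3.3 − 1.1 − 2.5 + 4.0 + 2.6)/7 = 0.1143
Σ_{t=1}^{6}(z_t−z̄)(z_{t+1}−z̄) = -4.6073
γ_1 = -4.6073 / 7 = -0.658

-0.658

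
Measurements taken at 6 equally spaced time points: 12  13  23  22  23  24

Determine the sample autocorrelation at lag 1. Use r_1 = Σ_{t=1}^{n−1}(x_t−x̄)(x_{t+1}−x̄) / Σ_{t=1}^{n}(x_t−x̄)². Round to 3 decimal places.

Mean x̄ = (12 + 13 + 23 + 22 + 23 + 24)/6 = 19.5000
Deviations from mean: -7.5000, -6.5000, 3.5000, 2.5000, 3.5000, 4.5000
Numerator Σ_{t=1}^{5}(x_t−x̄)(x_{t+1}−x̄) = 59.2500
Denominator Σ(x_t−x̄)² = 149.5000
r_1 = 59.2500 / 149.5000 = 0.396

0.396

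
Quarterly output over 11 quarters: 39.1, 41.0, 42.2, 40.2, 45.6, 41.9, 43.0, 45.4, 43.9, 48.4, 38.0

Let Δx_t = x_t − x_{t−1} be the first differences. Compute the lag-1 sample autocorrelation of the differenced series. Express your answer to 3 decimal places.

First differences Δx: 1.9, 1.2, -2.0, 5.4, -3.7, 1.1, 2.4, -1.5, 4.5, -10.4
Mean of differences = -0.1100
Numerator Σ(Δx_t−Δx̄)(Δx_{t+1}−Δx̄) = -88.6781
Denominator Σ(Δx_t−Δx̄)² = 189.4090
r_1(Δx) = -88.6781 / 189.4090 = -0.468

-0.468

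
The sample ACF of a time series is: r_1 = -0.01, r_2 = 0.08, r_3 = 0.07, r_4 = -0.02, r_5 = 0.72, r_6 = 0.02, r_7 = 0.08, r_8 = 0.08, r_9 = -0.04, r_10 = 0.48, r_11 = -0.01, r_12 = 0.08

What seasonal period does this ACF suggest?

The largest autocorrelation is r_5 = 0.72, with a weaker echo at lag 10 (0.48); the remaining lags stay at or below 0.08.
The dominant spike at lag 5 indicates a seasonal period of 5.

5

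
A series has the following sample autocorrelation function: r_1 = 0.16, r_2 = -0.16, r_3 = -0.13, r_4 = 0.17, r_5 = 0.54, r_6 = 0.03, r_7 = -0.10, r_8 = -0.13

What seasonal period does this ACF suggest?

The largest autocorrelation is r_5 = 0.54; the remaining lags stay at or below 0.17.
The dominant spike at lag 5 indicates a seasonal period of 5.

5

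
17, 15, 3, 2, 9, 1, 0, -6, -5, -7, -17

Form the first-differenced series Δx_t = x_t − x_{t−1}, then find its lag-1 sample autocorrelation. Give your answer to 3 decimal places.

-0.303

First differences Δx: -2, -12, -1, 7, -8, -1, -6, 1, -2, -10
Mean of differences = -3.4000
Numerator Σ(Δx_t−Δx̄)(Δx_{t+1}−Δx̄) = -87.3600
Denominator Σ(Δx_t−Δx̄)² = 288.4000
r_1(Δx) = -87.3600 / 288.4000 = -0.303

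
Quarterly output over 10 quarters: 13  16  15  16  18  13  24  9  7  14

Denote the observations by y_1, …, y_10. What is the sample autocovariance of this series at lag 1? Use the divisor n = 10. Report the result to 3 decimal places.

Mean ȳ = (13 + 16 + 15 + 16 + 18 + 13 + 24 + 9 + 7 + 14)/10 = 14.5000
Σ_{t=1}^{9}(y_t−ȳ)(y_{t+1}−ȳ) = -22.2500
γ_1 = -22.2500 / 10 = -2.225

-2.225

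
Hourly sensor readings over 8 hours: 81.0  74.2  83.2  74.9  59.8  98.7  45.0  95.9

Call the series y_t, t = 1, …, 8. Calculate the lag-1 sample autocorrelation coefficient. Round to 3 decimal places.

-0.763

Mean ȳ = (81.0 + 74.2 + 83.2 + 74.9 + 59.8 + 98.7 + 45.0 + 95.9)/8 = 76.5875
Deviations from mean: 4.4125, -2.3875, 6.6125, -1.6875, -16.7875, 22.1125, -31.5875, 19.3125
Σ(y_t−ȳ)(y_{t+1}−ȳ) = (-10.5348) + (-15.7873) + (-11.1586) + (28.3289) + (-371.2136) + (-698.4786) + (-610.0336) = -1688.8777
Denominator Σ(y_t−ȳ)² = 2213.2688
r_1 = -1688.8777 / 2213.2688 = -0.763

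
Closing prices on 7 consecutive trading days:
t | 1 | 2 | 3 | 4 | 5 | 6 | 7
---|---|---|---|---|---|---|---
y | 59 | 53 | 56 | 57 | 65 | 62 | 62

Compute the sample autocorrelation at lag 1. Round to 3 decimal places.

Mean ȳ = (59 + 53 + 56 + 57 + 65 + 62 + 62)/7 = 59.1429
Deviations from mean: -0.1429, -6.1429, -3.1429, -2.1429, 5.8571, 2.8571, 2.8571
Numerator Σ_{t=1}^{6}(y_t−ȳ)(y_{t+1}−ȳ) = 39.2653
Denominator Σ(y_t−ȳ)² = 102.8571
r_1 = 39.2653 / 102.8571 = 0.382

0.382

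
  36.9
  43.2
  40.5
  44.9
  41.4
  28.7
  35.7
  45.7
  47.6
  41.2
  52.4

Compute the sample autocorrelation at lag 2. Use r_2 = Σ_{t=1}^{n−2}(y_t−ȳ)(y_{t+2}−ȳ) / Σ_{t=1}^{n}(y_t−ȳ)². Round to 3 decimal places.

-0.136

Mean ȳ = (36.9 + 43.2 + 40.5 + 44.9 + 41.4 + 28.7 + 35.7 + 45.7 + 47.6 + 41.2 + 52.4)/11 = 41.6545
Numerator Σ_{t=1}^{9}(y_t−ȳ)(y_{t+2}−ȳ) = -55.4905
Denominator Σ(y_t−ȳ)² = 407.5873
r_2 = -55.4905 / 407.5873 = -0.136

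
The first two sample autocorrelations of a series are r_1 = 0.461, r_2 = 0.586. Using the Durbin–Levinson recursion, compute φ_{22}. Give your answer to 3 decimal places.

0.474

φ_{22} = (r_2 − r_1²) / (1 − r_1²)
r_1² = (0.461)² = 0.212521
Numerator = 0.586 − 0.2125 = 0.3735; denominator = 1 − 0.2125 = 0.7875
φ_{22} = 0.3735 / 0.7875 = 0.474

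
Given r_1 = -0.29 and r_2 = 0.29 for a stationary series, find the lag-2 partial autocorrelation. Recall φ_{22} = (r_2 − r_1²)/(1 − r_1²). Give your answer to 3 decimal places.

0.225

φ_{22} = (r_2 − r_1²) / (1 − r_1²)
r_1² = (-0.29)² = 0.0841
Numerator = 0.29 − 0.0841 = 0.2059; denominator = 1 − 0.0841 = 0.9159
φ_{22} = 0.2059 / 0.9159 = 0.225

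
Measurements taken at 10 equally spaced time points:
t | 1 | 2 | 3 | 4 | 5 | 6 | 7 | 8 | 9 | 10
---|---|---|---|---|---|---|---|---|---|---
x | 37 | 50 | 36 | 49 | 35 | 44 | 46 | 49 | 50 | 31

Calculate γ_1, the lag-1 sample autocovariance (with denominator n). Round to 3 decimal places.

Mean x̄ = (37 + 50 + 36 + 49 + 35 + 44 + 46 + 49 + 50 + 31)/10 = 42.7000
Σ_{t=1}^{9}(x_t−x̄)(x_{t+1}−x̄) = -205.5900
γ_1 = -205.5900 / 10 = -20.559

-20.559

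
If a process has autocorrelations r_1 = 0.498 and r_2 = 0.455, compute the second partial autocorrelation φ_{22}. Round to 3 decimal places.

0.275

φ_{22} = (r_2 − r_1²) / (1 − r_1²)
r_1² = (0.498)² = 0.248004
Numerator = 0.455 − 0.2480 = 0.2070; denominator = 1 − 0.2480 = 0.7520
φ_{22} = 0.2070 / 0.7520 = 0.275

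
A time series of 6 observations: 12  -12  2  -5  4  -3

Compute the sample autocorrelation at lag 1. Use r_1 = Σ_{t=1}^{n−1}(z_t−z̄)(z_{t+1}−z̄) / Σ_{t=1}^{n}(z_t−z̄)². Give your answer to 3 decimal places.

-0.626

Mean z̄ = (12 − 12 + 2 − 5 + 4 − 3)/6 = -0.3333
Σ(z_t−z̄)(z_{t+1}−z̄) = (-143.8889) + (-27.2222) + (-10.8889) + (-20.2222) + (-11.5556) = -213.7778
Denominator Σ(z_t−z̄)² = 341.3333
r_1 = -213.7778 / 341.3333 = -0.626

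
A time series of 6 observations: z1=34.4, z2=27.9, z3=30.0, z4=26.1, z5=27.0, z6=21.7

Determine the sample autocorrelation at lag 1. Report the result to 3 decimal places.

Mean z̄ = (34.4 + 27.9 + 30.0 + 26.1 + 27.0 + 21.7)/6 = 27.8500
Numerator Σ_{t=1}^{5}(z_t−z̄)(z_{t+1}−z̄) = 3.3875
Denominator Σ(z_t−z̄)² = 89.1350
r_1 = 3.3875 / 89.1350 = 0.038

0.038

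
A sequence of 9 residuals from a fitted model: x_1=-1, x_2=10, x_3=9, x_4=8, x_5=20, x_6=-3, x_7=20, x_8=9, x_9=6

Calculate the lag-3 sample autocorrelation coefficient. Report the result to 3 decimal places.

0.091

Mean x̄ = (-1 + 10 + 9 + 8 + 20 − 3 + 20 + 9 + 6)/9 = 8.6667
Σ(x_t−x̄)(x_{t+3}−x̄) = (6.4444) + (15.1111) + (-3.8889) + (-7.5556) + (3.7778) + (31.1111) = 45.0000
Denominator Σ(x_t−x̄)² = 496.0000
r_3 = 45.0000 / 496.0000 = 0.091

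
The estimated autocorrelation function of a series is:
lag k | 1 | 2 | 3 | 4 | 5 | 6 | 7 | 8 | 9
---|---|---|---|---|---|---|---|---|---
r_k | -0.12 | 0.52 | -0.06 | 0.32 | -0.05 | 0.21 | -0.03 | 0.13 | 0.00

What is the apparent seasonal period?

2

The largest autocorrelation is r_2 = 0.52, with weaker echoes at lags 4 (0.32) and 6 (0.21); the remaining lags stay at or below 0.13.
The dominant spike at lag 2 indicates a seasonal period of 2.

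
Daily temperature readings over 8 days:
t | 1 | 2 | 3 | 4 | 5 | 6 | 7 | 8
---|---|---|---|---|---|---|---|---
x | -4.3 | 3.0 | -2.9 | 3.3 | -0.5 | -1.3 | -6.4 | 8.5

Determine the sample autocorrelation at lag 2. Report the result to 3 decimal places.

0.071

Mean x̄ = (-4.3 + 3.0 − 2.9 + 3.3 − 0.5 − 1.3 − 6.4 + 8.5)/8 = -0.0750
Deviations from mean: -4.2250, 3.0750, -2.8250, 3.3750, -0.4250, -1.2250, -6.3250, 8.5750
Σ(x_t−x̄)(x_{t+2}−x̄) = (11.9356) + (10.3781) + (1.2006) + (-4.1344) + (2.6881) + (-10.5044) = 11.5638
Denominator Σ(x_t−x̄)² = 161.8950
r_2 = 11.5638 / 161.8950 = 0.071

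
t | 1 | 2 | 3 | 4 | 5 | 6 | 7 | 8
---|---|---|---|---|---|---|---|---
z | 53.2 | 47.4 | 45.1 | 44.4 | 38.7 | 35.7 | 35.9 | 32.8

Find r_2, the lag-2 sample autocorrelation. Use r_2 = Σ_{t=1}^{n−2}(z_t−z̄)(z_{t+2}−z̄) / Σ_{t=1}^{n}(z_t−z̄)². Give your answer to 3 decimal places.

Mean z̄ = (53.2 + 47.4 + 45.1 + 44.4 + 38.7 + 35.7 + 35.9 + 32.8)/8 = 41.6500
Σ(z_t−z̄)(z_{t+2}−z̄) = (39.8475) + (15.8125) + (-10.1775) + (-16.3625) + (16.9625) + (52.6575) = 98.7400
Denominator Σ(z_t−z̄)² = 341.4200
r_2 = 98.7400 / 341.4200 = 0.289

0.289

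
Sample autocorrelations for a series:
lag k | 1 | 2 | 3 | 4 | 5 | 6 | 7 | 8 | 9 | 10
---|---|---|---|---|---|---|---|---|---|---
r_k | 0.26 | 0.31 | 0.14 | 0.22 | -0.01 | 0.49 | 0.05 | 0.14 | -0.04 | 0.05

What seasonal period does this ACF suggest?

The largest autocorrelation is r_6 = 0.49; the remaining lags stay at or below 0.31.
The dominant spike at lag 6 indicates a seasonal period of 6.

6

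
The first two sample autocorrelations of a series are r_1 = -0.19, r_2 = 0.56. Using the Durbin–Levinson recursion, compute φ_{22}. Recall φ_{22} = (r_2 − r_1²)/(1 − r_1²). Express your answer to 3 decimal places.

φ_{22} = (r_2 − r_1²) / (1 − r_1²)
r_1² = (-0.19)² = 0.0361
Numerator = 0.56 − 0.0361 = 0.5239; denominator = 1 − 0.0361 = 0.9639
φ_{22} = 0.5239 / 0.9639 = 0.544

0.544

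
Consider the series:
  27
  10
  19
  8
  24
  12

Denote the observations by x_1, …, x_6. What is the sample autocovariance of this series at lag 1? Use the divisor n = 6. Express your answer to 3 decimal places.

Mean x̄ = (27 + 10 + 19 + 8 + 24 + 12)/6 = 16.6667
Σ_{t=1}^{5}(x_t−x̄)(x_{t+1}−x̄) = -202.4444
γ_1 = -202.4444 / 6 = -33.741

-33.741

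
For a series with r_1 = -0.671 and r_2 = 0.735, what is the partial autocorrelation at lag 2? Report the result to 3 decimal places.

0.518

φ_{22} = (r_2 − r_1²) / (1 − r_1²)
r_1² = (-0.671)² = 0.450241
Numerator = 0.735 − 0.4502 = 0.2848; denominator = 1 − 0.4502 = 0.5498
φ_{22} = 0.2848 / 0.5498 = 0.518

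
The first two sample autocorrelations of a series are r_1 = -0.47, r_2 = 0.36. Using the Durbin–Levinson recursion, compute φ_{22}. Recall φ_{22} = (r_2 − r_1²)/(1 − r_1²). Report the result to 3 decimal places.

0.179

φ_{22} = (r_2 − r_1²) / (1 − r_1²)
r_1² = (-0.47)² = 0.2209
Numerator = 0.36 − 0.2209 = 0.1391; denominator = 1 − 0.2209 = 0.7791
φ_{22} = 0.1391 / 0.7791 = 0.179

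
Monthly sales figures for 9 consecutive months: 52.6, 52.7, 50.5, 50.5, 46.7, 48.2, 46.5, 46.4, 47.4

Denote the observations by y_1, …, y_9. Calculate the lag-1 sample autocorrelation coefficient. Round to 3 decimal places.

0.613

Mean ȳ = (52.6 + 52.7 + 50.5 + 50.5 + 46.7 + 48.2 + 46.5 + 46.4 + 47.4)/9 = 49.0556
Numerator Σ_{t=1}^{8}(y_t−ȳ)(y_{t+1}−ȳ) = 32.2502
Denominator Σ(y_t−ȳ)² = 52.6222
r_1 = 32.2502 / 52.6222 = 0.613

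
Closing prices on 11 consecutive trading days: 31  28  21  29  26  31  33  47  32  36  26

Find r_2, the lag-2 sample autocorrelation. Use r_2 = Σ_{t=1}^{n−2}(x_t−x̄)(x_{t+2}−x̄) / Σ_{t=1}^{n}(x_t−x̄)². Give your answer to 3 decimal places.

0.274

Mean x̄ = (31 + 28 + 21 + 29 + 26 + 31 + 33 + 47 + 32 + 36 + 26)/11 = 30.9091
Numerator Σ_{t=1}^{9}(x_t−x̄)(x_{t+2}−x̄) = 123.1653
Denominator Σ(x_t−x̄)² = 448.9091
r_2 = 123.1653 / 448.9091 = 0.274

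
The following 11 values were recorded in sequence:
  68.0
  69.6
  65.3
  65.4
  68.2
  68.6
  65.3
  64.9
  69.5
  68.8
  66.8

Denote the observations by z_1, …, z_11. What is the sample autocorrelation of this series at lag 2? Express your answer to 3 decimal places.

-0.728

Mean z̄ = (68.0 + 69.6 + 65.3 + 65.4 + 68.2 + 68.6 + 65.3 + 64.9 + 69.5 + 68.8 + 66.8)/11 = 67.3091
Numerator Σ_{t=1}^{9}(z_t−z̄)(z_{t+2}−z̄) = -24.0247
Denominator Σ(z_t−z̄)² = 32.9891
r_2 = -24.0247 / 32.9891 = -0.728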